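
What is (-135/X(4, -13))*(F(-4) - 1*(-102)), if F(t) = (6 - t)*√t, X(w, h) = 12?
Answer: -2295/2 - 225*I ≈ -1147.5 - 225.0*I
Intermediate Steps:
F(t) = √t*(6 - t)
(-135/X(4, -13))*(F(-4) - 1*(-102)) = (-135/12)*(√(-4)*(6 - 1*(-4)) - 1*(-102)) = ((1/12)*(-135))*((2*I)*(6 + 4) + 102) = -45*((2*I)*10 + 102)/4 = -45*(20*I + 102)/4 = -45*(102 + 20*I)/4 = -2295/2 - 225*I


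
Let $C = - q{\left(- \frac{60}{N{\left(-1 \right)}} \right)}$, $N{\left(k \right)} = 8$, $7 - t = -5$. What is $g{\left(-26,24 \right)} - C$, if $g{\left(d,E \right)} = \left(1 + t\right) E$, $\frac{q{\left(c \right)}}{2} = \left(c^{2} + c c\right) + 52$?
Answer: $641$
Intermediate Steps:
$t = 12$ ($t = 7 - -5 = 7 + 5 = 12$)
$q{\left(c \right)} = 104 + 4 c^{2}$ ($q{\left(c \right)} = 2 \left(\left(c^{2} + c c\right) + 52\right) = 2 \left(\left(c^{2} + c^{2}\right) + 52\right) = 2 \left(2 c^{2} + 52\right) = 2 \left(52 + 2 c^{2}\right) = 104 + 4 c^{2}$)
$g{\left(d,E \right)} = 13 E$ ($g{\left(d,E \right)} = \left(1 + 12\right) E = 13 E$)
$C = -329$ ($C = - (104 + 4 \left(- \frac{60}{8}\right)^{2}) = - (104 + 4 \left(\left(-60\right) \frac{1}{8}\right)^{2}) = - (104 + 4 \left(- \frac{15}{2}\right)^{2}) = - (104 + 4 \cdot \frac{225}{4}) = - (104 + 225) = \left(-1\right) 329 = -329$)
$g{\left(-26,24 \right)} - C = 13 \cdot 24 - -329 = 312 + 329 = 641$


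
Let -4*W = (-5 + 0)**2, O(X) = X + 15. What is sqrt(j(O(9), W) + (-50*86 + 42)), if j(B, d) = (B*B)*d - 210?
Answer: 2*I*sqrt(2017) ≈ 89.822*I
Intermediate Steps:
O(X) = 15 + X
W = -25/4 (W = -(-5 + 0)**2/4 = -1/4*(-5)**2 = -1/4*25 = -25/4 ≈ -6.2500)
j(B, d) = -210 + d*B**2 (j(B, d) = B**2*d - 210 = d*B**2 - 210 = -210 + d*B**2)
sqrt(j(O(9), W) + (-50*86 + 42)) = sqrt((-210 - 25*(15 + 9)**2/4) + (-50*86 + 42)) = sqrt((-210 - 25/4*24**2) + (-4300 + 42)) = sqrt((-210 - 25/4*576) - 4258) = sqrt((-210 - 3600) - 4258) = sqrt(-3810 - 4258) = sqrt(-8068) = 2*I*sqrt(2017)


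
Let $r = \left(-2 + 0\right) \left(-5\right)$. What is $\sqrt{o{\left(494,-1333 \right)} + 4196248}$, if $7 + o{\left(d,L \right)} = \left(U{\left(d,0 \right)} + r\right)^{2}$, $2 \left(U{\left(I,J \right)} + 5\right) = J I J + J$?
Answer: $\sqrt{4196266} \approx 2048.5$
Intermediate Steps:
$r = 10$ ($r = \left(-2\right) \left(-5\right) = 10$)
$U{\left(I,J \right)} = -5 + \frac{J}{2} + \frac{I J^{2}}{2}$ ($U{\left(I,J \right)} = -5 + \frac{J I J + J}{2} = -5 + \frac{I J J + J}{2} = -5 + \frac{I J^{2} + J}{2} = -5 + \frac{J + I J^{2}}{2} = -5 + \left(\frac{J}{2} + \frac{I J^{2}}{2}\right) = -5 + \frac{J}{2} + \frac{I J^{2}}{2}$)
$o{\left(d,L \right)} = 18$ ($o{\left(d,L \right)} = -7 + \left(\left(-5 + \frac{1}{2} \cdot 0 + \frac{d 0^{2}}{2}\right) + 10\right)^{2} = -7 + \left(\left(-5 + 0 + \frac{1}{2} d 0\right) + 10\right)^{2} = -7 + \left(\left(-5 + 0 + 0\right) + 10\right)^{2} = -7 + \left(-5 + 10\right)^{2} = -7 + 5^{2} = -7 + 25 = 18$)
$\sqrt{o{\left(494,-1333 \right)} + 4196248} = \sqrt{18 + 4196248} = \sqrt{4196266}$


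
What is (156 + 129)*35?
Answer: 9975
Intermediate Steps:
(156 + 129)*35 = 285*35 = 9975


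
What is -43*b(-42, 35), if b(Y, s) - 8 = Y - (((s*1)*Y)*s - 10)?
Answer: -2211318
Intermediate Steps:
b(Y, s) = 18 + Y - Y*s² (b(Y, s) = 8 + (Y - (((s*1)*Y)*s - 10)) = 8 + (Y - ((s*Y)*s - 10)) = 8 + (Y - ((Y*s)*s - 10)) = 8 + (Y - (Y*s² - 10)) = 8 + (Y - (-10 + Y*s²)) = 8 + (Y + (10 - Y*s²)) = 8 + (10 + Y - Y*s²) = 18 + Y - Y*s²)
-43*b(-42, 35) = -43*(18 - 42 - 1*(-42)*35²) = -43*(18 - 42 - 1*(-42)*1225) = -43*(18 - 42 + 51450) = -43*51426 = -2211318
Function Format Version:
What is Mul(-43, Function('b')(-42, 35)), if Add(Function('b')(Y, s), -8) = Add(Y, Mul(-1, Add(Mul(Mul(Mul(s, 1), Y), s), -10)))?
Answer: -2211318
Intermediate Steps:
Function('b')(Y, s) = Add(18, Y, Mul(-1, Y, Pow(s, 2))) (Function('b')(Y, s) = Add(8, Add(Y, Mul(-1, Add(Mul(Mul(Mul(s, 1), Y), s), -10)))) = Add(8, Add(Y, Mul(-1, Add(Mul(Mul(s, Y), s), -10)))) = Add(8, Add(Y, Mul(-1, Add(Mul(Mul(Y, s), s), -10)))) = Add(8, Add(Y, Mul(-1, Add(Mul(Y, Pow(s, 2)), -10)))) = Add(8, Add(Y, Mul(-1, Add(-10, Mul(Y, Pow(s, 2)))))) = Add(8, Add(Y, Add(10, Mul(-1, Y, Pow(s, 2))))) = Add(8, Add(10, Y, Mul(-1, Y, Pow(s, 2)))) = Add(18, Y, Mul(-1, Y, Pow(s, 2))))
Mul(-43, Function('b')(-42, 35)) = Mul(-43, Add(18, -42, Mul(-1, -42, Pow(35, 2)))) = Mul(-43, Add(18, -42, Mul(-1, -42, 1225))) = Mul(-43, Add(18, -42, 51450)) = Mul(-43, 51426) = -2211318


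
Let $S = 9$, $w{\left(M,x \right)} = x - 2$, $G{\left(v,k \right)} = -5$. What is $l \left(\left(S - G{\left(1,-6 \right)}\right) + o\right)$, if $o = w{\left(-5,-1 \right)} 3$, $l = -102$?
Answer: $-510$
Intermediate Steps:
$w{\left(M,x \right)} = -2 + x$
$o = -9$ ($o = \left(-2 - 1\right) 3 = \left(-3\right) 3 = -9$)
$l \left(\left(S - G{\left(1,-6 \right)}\right) + o\right) = - 102 \left(\left(9 - -5\right) - 9\right) = - 102 \left(\left(9 + 5\right) - 9\right) = - 102 \left(14 - 9\right) = \left(-102\right) 5 = -510$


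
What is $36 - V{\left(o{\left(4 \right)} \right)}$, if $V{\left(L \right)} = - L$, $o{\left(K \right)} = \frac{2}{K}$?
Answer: $\frac{73}{2} \approx 36.5$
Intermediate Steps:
$36 - V{\left(o{\left(4 \right)} \right)} = 36 - - \frac{2}{4} = 36 - \left(-1\right) \frac{1}{2} = 36 - - \frac{1}{2} = 36 + \frac{1}{2} = \frac{73}{2}$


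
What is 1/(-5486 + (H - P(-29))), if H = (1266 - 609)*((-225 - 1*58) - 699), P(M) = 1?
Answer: -1/650661 ≈ -1.5369e-6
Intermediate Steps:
H = -645174 (H = 657*((-225 - 58) - 699) = 657*(-283 - 699) = 657*(-982) = -645174)
1/(-5486 + (H - P(-29))) = 1/(-5486 + (-645174 - 1*1)) = 1/(-5486 + (-645174 - 1)) = 1/(-5486 - 645175) = 1/(-650661) = -1/650661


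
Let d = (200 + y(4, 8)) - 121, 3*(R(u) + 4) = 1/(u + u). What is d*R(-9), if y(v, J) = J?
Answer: -6293/18 ≈ -349.61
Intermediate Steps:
R(u) = -4 + 1/(6*u) (R(u) = -4 + 1/(3*(u + u)) = -4 + 1/(3*((2*u))) = -4 + (1/(2*u))/3 = -4 + 1/(6*u))
d = 87 (d = (200 + 8) - 121 = 208 - 121 = 87)
d*R(-9) = 87*(-4 + (1/6)/(-9)) = 87*(-4 + (1/6)*(-1/9)) = 87*(-4 - 1/54) = 87*(-217/54) = -6293/18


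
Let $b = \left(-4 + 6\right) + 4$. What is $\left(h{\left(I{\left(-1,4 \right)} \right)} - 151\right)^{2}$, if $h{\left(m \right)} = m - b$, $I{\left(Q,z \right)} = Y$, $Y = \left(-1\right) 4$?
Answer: $25921$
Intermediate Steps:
$b = 6$ ($b = 2 + 4 = 6$)
$Y = -4$
$I{\left(Q,z \right)} = -4$
$h{\left(m \right)} = -6 + m$ ($h{\left(m \right)} = m - 6 = -6 + m$)
$\left(h{\left(I{\left(-1,4 \right)} \right)} - 151\right)^{2} = \left(\left(-6 - 4\right) - 151\right)^{2} = \left(-10 - 151\right)^{2} = \left(-161\right)^{2} = 25921$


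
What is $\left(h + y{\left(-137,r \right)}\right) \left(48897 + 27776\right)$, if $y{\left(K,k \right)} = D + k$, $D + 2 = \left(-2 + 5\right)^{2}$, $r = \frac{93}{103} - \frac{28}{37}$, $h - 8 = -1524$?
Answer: $- \frac{440888304866}{3811} \approx -1.1569 \cdot 10^{8}$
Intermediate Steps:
$h = -1516$ ($h = 8 - 1524 = -1516$)
$r = \frac{557}{3811}$ ($r = 93 \cdot \frac{1}{103} - \frac{28}{37} = \frac{93}{103} - \frac{28}{37} = \frac{557}{3811} \approx 0.14616$)
$D = 7$ ($D = -2 + \left(-2 + 5\right)^{2} = -2 + 3^{2} = -2 + 9 = 7$)
$y{\left(K,k \right)} = 7 + k$
$\left(h + y{\left(-137,r \right)}\right) \left(48897 + 27776\right) = \left(-1516 + \left(7 + \frac{557}{3811}\right)\right) \left(48897 + 27776\right) = \left(-1516 + \frac{27234}{3811}\right) 76673 = \left(- \frac{5750242}{3811}\right) 76673 = - \frac{440888304866}{3811}$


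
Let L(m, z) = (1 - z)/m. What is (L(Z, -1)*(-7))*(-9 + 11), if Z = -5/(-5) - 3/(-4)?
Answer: -16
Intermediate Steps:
Z = 7/4 (Z = -5*(-1/5) - 3*(-1/4) = 1 + 3/4 = 7/4 ≈ 1.7500)
L(m, z) = (1 - z)/m
(L(Z, -1)*(-7))*(-9 + 11) = (((1 - 1*(-1))/(7/4))*(-7))*(-9 + 11) = ((4*(1 + 1)/7)*(-7))*2 = (((4/7)*2)*(-7))*2 = ((8/7)*(-7))*2 = -8*2 = -16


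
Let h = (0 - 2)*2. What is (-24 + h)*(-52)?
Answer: 1456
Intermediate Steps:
h = -4 (h = -2*2 = -4)
(-24 + h)*(-52) = (-24 - 4)*(-52) = -28*(-52) = 1456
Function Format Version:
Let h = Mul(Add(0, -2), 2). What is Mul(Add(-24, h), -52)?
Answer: 1456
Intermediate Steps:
h = -4 (h = Mul(-2, 2) = -4)
Mul(Add(-24, h), -52) = Mul(Add(-24, -4), -52) = Mul(-28, -52) = 1456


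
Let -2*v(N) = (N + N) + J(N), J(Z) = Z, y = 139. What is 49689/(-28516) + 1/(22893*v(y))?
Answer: -474350182541/272224600596 ≈ -1.7425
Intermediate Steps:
v(N) = -3*N/2 (v(N) = -((N + N) + N)/2 = -(2*N + N)/2 = -3*N/2)
49689/(-28516) + 1/(22893*v(y)) = 49689/(-28516) + 1/(22893*((-3/2*139))) = 49689*(-1/28516) + 1/(22893*(-417/2)) = -49689/28516 + (1/22893)*(-2/417) = -49689/28516 - 2/9546381 = -474350182541/272224600596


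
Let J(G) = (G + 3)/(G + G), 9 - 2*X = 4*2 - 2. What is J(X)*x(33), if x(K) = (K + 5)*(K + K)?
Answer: 3762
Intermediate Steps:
x(K) = 2*K*(5 + K) (x(K) = (5 + K)*(2*K) = 2*K*(5 + K))
X = 3/2 (X = 9/2 - (4*2 - 2)/2 = 9/2 - (8 - 2)/2 = 9/2 - ½*6 = 9/2 - 3 = 3/2 ≈ 1.5000)
J(G) = (3 + G)/(2*G) (J(G) = (3 + G)/((2*G)) = (3 + G)*(1/(2*G)) = (3 + G)/(2*G))
J(X)*x(33) = ((3 + 3/2)/(2*(3/2)))*(2*33*(5 + 33)) = ((½)*(⅔)*(9/2))*(2*33*38) = (3/2)*2508 = 3762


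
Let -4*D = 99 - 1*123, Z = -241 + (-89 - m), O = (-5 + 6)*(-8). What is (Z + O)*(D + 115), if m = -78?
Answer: -31460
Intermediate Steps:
O = -8 (O = 1*(-8) = -8)
Z = -252 (Z = -241 + (-89 - 1*(-78)) = -241 + (-89 + 78) = -241 - 11 = -252)
D = 6 (D = -(99 - 1*123)/4 = -(99 - 123)/4 = -1/4*(-24) = 6)
(Z + O)*(D + 115) = (-252 - 8)*(6 + 115) = -260*121 = -31460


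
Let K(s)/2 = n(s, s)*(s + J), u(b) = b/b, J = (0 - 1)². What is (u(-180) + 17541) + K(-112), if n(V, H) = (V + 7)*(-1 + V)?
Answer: -2616488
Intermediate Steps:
J = 1 (J = (-1)² = 1)
u(b) = 1
n(V, H) = (-1 + V)*(7 + V) (n(V, H) = (7 + V)*(-1 + V) = (-1 + V)*(7 + V))
K(s) = 2*(1 + s)*(-7 + s² + 6*s) (K(s) = 2*((-7 + s² + 6*s)*(s + 1)) = 2*((-7 + s² + 6*s)*(1 + s)) = 2*((1 + s)*(-7 + s² + 6*s)) = 2*(1 + s)*(-7 + s² + 6*s))
(u(-180) + 17541) + K(-112) = (1 + 17541) + 2*(1 - 112)*(-7 + (-112)² + 6*(-112)) = 17542 + 2*(-111)*(-7 + 12544 - 672) = 17542 + 2*(-111)*11865 = 17542 - 2634030 = -2616488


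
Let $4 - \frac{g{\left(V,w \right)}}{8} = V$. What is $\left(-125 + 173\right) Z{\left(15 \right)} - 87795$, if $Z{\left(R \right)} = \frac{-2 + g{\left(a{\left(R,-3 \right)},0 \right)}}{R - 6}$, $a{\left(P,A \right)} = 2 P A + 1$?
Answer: $- \frac{251513}{3} \approx -83838.0$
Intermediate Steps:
$a{\left(P,A \right)} = 1 + 2 A P$ ($a{\left(P,A \right)} = 2 A P + 1 = 1 + 2 A P$)
$g{\left(V,w \right)} = 32 - 8 V$
$Z{\left(R \right)} = \frac{22 + 48 R}{-6 + R}$ ($Z{\left(R \right)} = \frac{-2 - \left(-32 + 8 \left(1 + 2 \left(-3\right) R\right)\right)}{R - 6} = \frac{-2 - \left(-32 + 8 \left(1 - 6 R\right)\right)}{-6 + R} = \frac{-2 + \left(32 + \left(-8 + 48 R\right)\right)}{-6 + R} = \frac{-2 + \left(24 + 48 R\right)}{-6 + R} = \frac{22 + 48 R}{-6 + R}$)
$\left(-125 + 173\right) Z{\left(15 \right)} - 87795 = \left(-125 + 173\right) \frac{2 \left(11 + 24 \cdot 15\right)}{-6 + 15} - 87795 = 48 \frac{2 \left(11 + 360\right)}{9} - 87795 = 48 \cdot 2 \cdot \frac{1}{9} \cdot 371 - 87795 = 48 \cdot \frac{742}{9} - 87795 = \frac{11872}{3} - 87795 = - \frac{251513}{3}$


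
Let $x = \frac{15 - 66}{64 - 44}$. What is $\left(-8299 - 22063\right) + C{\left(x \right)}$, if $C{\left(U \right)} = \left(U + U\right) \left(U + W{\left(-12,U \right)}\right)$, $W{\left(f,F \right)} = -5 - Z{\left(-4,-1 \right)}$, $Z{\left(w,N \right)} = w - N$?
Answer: $- \frac{6067759}{200} \approx -30339.0$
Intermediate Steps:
$x = - \frac{51}{20} \approx -2.55$
$W{\left(f,F \right)} = -2$ ($W{\left(f,F \right)} = -5 - \left(-4 - -1\right) = -5 - \left(-4 + 1\right) = -5 - -3 = -5 + 3 = -2$)
$C{\left(U \right)} = 2 U \left(-2 + U\right)$ ($C{\left(U \right)} = \left(U + U\right) \left(U - 2\right) = 2 U \left(-2 + U\right)$)
$\left(-8299 - 22063\right) + C{\left(x \right)} = \left(-8299 - 22063\right) + 2 \left(- \frac{51}{20}\right) \left(-2 - \frac{51}{20}\right) = -30362 + 2 \left(- \frac{51}{20}\right) \left(- \frac{91}{20}\right) = -30362 + \frac{4641}{200} = - \frac{6067759}{200}$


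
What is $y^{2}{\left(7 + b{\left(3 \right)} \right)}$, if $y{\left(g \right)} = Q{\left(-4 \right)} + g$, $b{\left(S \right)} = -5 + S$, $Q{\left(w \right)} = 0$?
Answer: $25$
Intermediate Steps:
$y{\left(g \right)} = g$ ($y{\left(g \right)} = 0 + g = g$)
$y^{2}{\left(7 + b{\left(3 \right)} \right)} = \left(7 + \left(-5 + 3\right)\right)^{2} = \left(7 - 2\right)^{2} = 5^{2} = 25$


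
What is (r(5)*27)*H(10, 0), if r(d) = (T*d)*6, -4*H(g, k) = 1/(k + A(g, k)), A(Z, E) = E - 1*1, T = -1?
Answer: -405/2 ≈ -202.50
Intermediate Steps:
A(Z, E) = -1 + E (A(Z, E) = E - 1 = -1 + E)
H(g, k) = -1/(4*(-1 + 2*k)) (H(g, k) = -1/(4*(k + (-1 + k))) = -1/(4*(-1 + 2*k)))
r(d) = -6*d (r(d) = -d*6 = -6*d)
(r(5)*27)*H(10, 0) = (-6*5*27)*(-1/(-4 + 8*0)) = (-30*27)*(-1/(-4 + 0)) = -(-810)/(-4) = -(-810)*(-1)/4 = -810*¼ = -405/2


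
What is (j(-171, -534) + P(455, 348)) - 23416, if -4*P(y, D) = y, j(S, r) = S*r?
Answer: 271137/4 ≈ 67784.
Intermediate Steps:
P(y, D) = -y/4
(j(-171, -534) + P(455, 348)) - 23416 = (-171*(-534) - ¼*455) - 23416 = (91314 - 455/4) - 23416 = 364801/4 - 23416 = 271137/4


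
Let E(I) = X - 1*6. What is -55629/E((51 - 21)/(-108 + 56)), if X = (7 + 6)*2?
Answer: -55629/20 ≈ -2781.4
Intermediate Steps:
X = 26 (X = 13*2 = 26)
E(I) = 20 (E(I) = 26 - 1*6 = 26 - 6 = 20)
-55629/E((51 - 21)/(-108 + 56)) = -55629/20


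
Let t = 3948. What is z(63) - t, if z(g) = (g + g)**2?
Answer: 11928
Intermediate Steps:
z(g) = 4*g**2 (z(g) = (2*g)**2 = 4*g**2)
z(63) - t = 4*63**2 - 1*3948 = 4*3969 - 3948 = 15876 - 3948 = 11928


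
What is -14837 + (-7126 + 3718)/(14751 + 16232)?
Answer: -459698179/30983 ≈ -14837.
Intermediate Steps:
-14837 + (-7126 + 3718)/(14751 + 16232) = -14837 - 3408/30983 = -459698179/30983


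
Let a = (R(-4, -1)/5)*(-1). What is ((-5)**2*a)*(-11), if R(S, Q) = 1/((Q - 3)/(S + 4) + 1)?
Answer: 0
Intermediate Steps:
R(S, Q) = 1/(1 + (-3 + Q)/(4 + S)) (R(S, Q) = 1/((-3 + Q)/(4 + S) + 1) = 1/(1 + (-3 + Q)/(4 + S)))
a = 0 (a = (((4 - 4)/(1 - 1 - 4))/5)*(-1) = ((0/(-4))*(1/5))*(-1) = (-1/4*0*(1/5))*(-1) = (0*(1/5))*(-1) = 0*(-1) = 0)
((-5)**2*a)*(-11) = ((-5)**2*0)*(-11) = (25*0)*(-11) = 0*(-11) = 0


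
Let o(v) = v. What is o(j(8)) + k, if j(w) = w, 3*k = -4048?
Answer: -4024/3 ≈ -1341.3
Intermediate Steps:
k = -4048/3 (k = (1/3)*(-4048) = -4048/3 ≈ -1349.3)
o(j(8)) + k = 8 - 4048/3 = -4024/3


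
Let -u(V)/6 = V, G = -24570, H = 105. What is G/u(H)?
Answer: 39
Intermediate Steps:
u(V) = -6*V
G/u(H) = -24570/((-6*105)) = -24570/(-630) = -24570*(-1/630) = 39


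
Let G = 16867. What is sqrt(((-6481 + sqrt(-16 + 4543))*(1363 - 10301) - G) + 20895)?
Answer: sqrt(57931206 - 26814*sqrt(503)) ≈ 7571.6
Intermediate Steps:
sqrt(((-6481 + sqrt(-16 + 4543))*(1363 - 10301) - G) + 20895) = sqrt(((-6481 + sqrt(-16 + 4543))*(1363 - 10301) - 1*16867) + 20895) = sqrt(((-6481 + sqrt(4527))*(-8938) - 16867) + 20895) = sqrt(((-6481 + 3*sqrt(503))*(-8938) - 16867) + 20895) = sqrt(((57927178 - 26814*sqrt(503)) - 16867) + 20895) = sqrt((57910311 - 26814*sqrt(503)) + 20895) = sqrt(57931206 - 26814*sqrt(503))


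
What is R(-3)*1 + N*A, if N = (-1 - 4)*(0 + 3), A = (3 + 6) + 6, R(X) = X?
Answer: -228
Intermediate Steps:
A = 15 (A = 9 + 6 = 15)
N = -15 (N = -5*3 = -15)
R(-3)*1 + N*A = -3*1 - 15*15 = -3 - 225 = -228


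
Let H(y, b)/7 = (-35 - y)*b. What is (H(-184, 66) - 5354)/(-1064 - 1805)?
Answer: -63484/2869 ≈ -22.128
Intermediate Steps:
H(y, b) = 7*b*(-35 - y) (H(y, b) = 7*((-35 - y)*b) = 7*(b*(-35 - y)) = 7*b*(-35 - y))
(H(-184, 66) - 5354)/(-1064 - 1805) = (-7*66*(35 - 184) - 5354)/(-1064 - 1805) = (-7*66*(-149) - 5354)/(-2869) = (68838 - 5354)*(-1/2869) = 63484*(-1/2869) = -63484/2869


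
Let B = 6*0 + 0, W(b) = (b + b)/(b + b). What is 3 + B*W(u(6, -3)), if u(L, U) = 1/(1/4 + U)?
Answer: 3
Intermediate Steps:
u(L, U) = 1/(¼ + U)
W(b) = 1 (W(b) = (2*b)/((2*b)) = (2*b)*(1/(2*b)) = 1)
B = 0 (B = 0 + 0 = 0)
3 + B*W(u(6, -3)) = 3 + 0*1 = 3 + 0 = 3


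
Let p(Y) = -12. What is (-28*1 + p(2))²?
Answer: 1600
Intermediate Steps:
(-28*1 + p(2))² = (-28*1 - 12)² = (-28 - 12)² = (-40)² = 1600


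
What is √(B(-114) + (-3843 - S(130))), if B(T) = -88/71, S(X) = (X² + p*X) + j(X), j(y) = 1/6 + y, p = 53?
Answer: I*√5038573362/426 ≈ 166.63*I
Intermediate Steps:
j(y) = ⅙ + y
S(X) = ⅙ + X² + 54*X (S(X) = (X² + 53*X) + (⅙ + X) = ⅙ + X² + 54*X)
B(T) = -88/71 (B(T) = -88*1/71 = -88/71)
√(B(-114) + (-3843 - S(130))) = √(-88/71 + (-3843 - (⅙ + 130² + 54*130))) = √(-88/71 + (-3843 - (⅙ + 16900 + 7020))) = √(-88/71 + (-3843 - 1*143521/6)) = √(-88/71 + (-3843 - 143521/6)) = √(-88/71 - 166579/6) = √(-11827637/426) = I*√5038573362/426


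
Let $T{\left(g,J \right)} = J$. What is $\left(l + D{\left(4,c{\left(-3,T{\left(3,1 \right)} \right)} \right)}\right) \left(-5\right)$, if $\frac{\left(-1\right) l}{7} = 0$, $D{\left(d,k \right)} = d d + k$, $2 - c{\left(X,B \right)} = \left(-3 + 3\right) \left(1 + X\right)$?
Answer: $-90$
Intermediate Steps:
$c{\left(X,B \right)} = 2$ ($c{\left(X,B \right)} = 2 - \left(-3 + 3\right) \left(1 + X\right) = 2 - 0 \left(1 + X\right) = 2 - 0 = 2 + 0 = 2$)
$D{\left(d,k \right)} = k + d^{2}$ ($D{\left(d,k \right)} = d^{2} + k = k + d^{2}$)
$l = 0$ ($l = \left(-7\right) 0 = 0$)
$\left(l + D{\left(4,c{\left(-3,T{\left(3,1 \right)} \right)} \right)}\right) \left(-5\right) = \left(0 + \left(2 + 4^{2}\right)\right) \left(-5\right) = \left(0 + \left(2 + 16\right)\right) \left(-5\right) = \left(0 + 18\right) \left(-5\right) = 18 \left(-5\right) = -90$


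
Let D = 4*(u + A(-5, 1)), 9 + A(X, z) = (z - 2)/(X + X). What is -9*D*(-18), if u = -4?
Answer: -41796/5 ≈ -8359.2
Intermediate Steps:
A(X, z) = -9 + (-2 + z)/(2*X) (A(X, z) = -9 + (z - 2)/(X + X) = -9 + (-2 + z)/((2*X)) = -9 + (-2 + z)*(1/(2*X)) = -9 + (-2 + z)/(2*X))
D = -258/5 (D = 4*(-4 + (1/2)*(-2 + 1 - 18*(-5))/(-5)) = 4*(-4 + (1/2)*(-1/5)*(-2 + 1 + 90)) = 4*(-4 + (1/2)*(-1/5)*89) = 4*(-4 - 89/10) = 4*(-129/10) = -258/5 ≈ -51.600)
-9*D*(-18) = -9*(-258)/5*(-18) = -3*(-774/5)*(-18) = (2322/5)*(-18) = -41796/5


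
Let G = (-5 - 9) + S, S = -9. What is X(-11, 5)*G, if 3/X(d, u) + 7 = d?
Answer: 23/6 ≈ 3.8333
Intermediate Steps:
X(d, u) = 3/(-7 + d)
G = -23 (G = (-5 - 9) - 9 = -14 - 9 = -23)
X(-11, 5)*G = (3/(-7 - 11))*(-23) = (3/(-18))*(-23) = (3*(-1/18))*(-23) = -⅙*(-23) = 23/6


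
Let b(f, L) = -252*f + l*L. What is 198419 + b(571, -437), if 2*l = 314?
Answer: -14082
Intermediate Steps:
l = 157 (l = (1/2)*314 = 157)
b(f, L) = -252*f + 157*L
198419 + b(571, -437) = 198419 + (-252*571 + 157*(-437)) = 198419 + (-143892 - 68609) = 198419 - 212501 = -14082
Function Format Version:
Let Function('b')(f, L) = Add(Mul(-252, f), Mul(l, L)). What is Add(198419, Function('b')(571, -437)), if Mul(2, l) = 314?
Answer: -14082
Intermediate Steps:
l = 157 (l = Mul(Rational(1, 2), 314) = 157)
Function('b')(f, L) = Add(Mul(-252, f), Mul(157, L))
Add(198419, Function('b')(571, -437)) = Add(198419, Add(Mul(-252, 571), Mul(157, -437))) = Add(198419, Add(-143892, -68609)) = Add(198419, -212501) = -14082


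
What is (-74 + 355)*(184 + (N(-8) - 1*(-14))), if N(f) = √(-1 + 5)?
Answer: 56200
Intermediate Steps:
N(f) = 2 (N(f) = √4 = 2)
(-74 + 355)*(184 + (N(-8) - 1*(-14))) = (-74 + 355)*(184 + (2 - 1*(-14))) = 281*(184 + (2 + 14)) = 281*(184 + 16) = 281*200 = 56200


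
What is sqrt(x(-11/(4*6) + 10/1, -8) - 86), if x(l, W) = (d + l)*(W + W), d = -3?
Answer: 2*I*sqrt(429)/3 ≈ 13.808*I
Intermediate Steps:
x(l, W) = 2*W*(-3 + l) (x(l, W) = (-3 + l)*(W + W) = (-3 + l)*(2*W) = 2*W*(-3 + l))
sqrt(x(-11/(4*6) + 10/1, -8) - 86) = sqrt(2*(-8)*(-3 + (-11/(4*6) + 10/1)) - 86) = sqrt(2*(-8)*(-3 + (-11/24 + 10*1)) - 86) = sqrt(2*(-8)*(-3 + (-11*1/24 + 10)) - 86) = sqrt(2*(-8)*(-3 + (-11/24 + 10)) - 86) = sqrt(2*(-8)*(-3 + 229/24) - 86) = sqrt(2*(-8)*(157/24) - 86) = sqrt(-314/3 - 86) = sqrt(-572/3) = 2*I*sqrt(429)/3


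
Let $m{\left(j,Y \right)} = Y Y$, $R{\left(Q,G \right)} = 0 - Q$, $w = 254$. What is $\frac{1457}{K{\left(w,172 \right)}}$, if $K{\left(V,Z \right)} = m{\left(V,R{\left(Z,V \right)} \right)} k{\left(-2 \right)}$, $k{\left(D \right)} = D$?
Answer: $- \frac{1457}{59168} \approx -0.024625$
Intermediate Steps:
$R{\left(Q,G \right)} = - Q$
$m{\left(j,Y \right)} = Y^{2}$
$K{\left(V,Z \right)} = - 2 Z^{2}$ ($K{\left(V,Z \right)} = \left(- Z\right)^{2} \left(-2\right) = Z^{2} \left(-2\right) = - 2 Z^{2}$)
$\frac{1457}{K{\left(w,172 \right)}} = \frac{1457}{\left(-2\right) 172^{2}} = \frac{1457}{\left(-2\right) 29584} = \frac{1457}{-59168} = 1457 \left(- \frac{1}{59168}\right) = - \frac{1457}{59168}$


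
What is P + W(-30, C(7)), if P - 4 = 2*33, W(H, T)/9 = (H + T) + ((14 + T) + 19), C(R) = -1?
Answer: 79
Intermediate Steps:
W(H, T) = 297 + 9*H + 18*T (W(H, T) = 9*((H + T) + ((14 + T) + 19)) = 9*((H + T) + (33 + T)) = 9*(33 + H + 2*T) = 297 + 9*H + 18*T)
P = 70 (P = 4 + 2*33 = 4 + 66 = 70)
P + W(-30, C(7)) = 70 + (297 + 9*(-30) + 18*(-1)) = 70 + (297 - 270 - 18) = 70 + 9 = 79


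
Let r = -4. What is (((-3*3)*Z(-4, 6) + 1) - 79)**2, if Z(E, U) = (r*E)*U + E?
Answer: 820836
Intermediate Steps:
Z(E, U) = E - 4*E*U (Z(E, U) = (-4*E)*U + E = -4*E*U + E = E - 4*E*U)
(((-3*3)*Z(-4, 6) + 1) - 79)**2 = (((-3*3)*(-4*(1 - 4*6)) + 1) - 79)**2 = ((-(-36)*(1 - 24) + 1) - 79)**2 = ((-(-36)*(-23) + 1) - 79)**2 = ((-9*92 + 1) - 79)**2 = ((-828 + 1) - 79)**2 = (-827 - 79)**2 = (-906)**2 = 820836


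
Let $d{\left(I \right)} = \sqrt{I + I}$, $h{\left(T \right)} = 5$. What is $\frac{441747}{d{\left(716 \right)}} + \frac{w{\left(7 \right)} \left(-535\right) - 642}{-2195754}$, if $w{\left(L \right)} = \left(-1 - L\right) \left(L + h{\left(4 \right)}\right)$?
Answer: $- \frac{8453}{365959} + \frac{441747 \sqrt{358}}{716} \approx 11674.0$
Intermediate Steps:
$w{\left(L \right)} = \left(-1 - L\right) \left(5 + L\right)$ ($w{\left(L \right)} = \left(-1 - L\right) \left(L + 5\right) = \left(-1 - L\right) \left(5 + L\right)$)
$d{\left(I \right)} = \sqrt{2} \sqrt{I}$ ($d{\left(I \right)} = \sqrt{2 I} = \sqrt{2} \sqrt{I}$)
$\frac{441747}{d{\left(716 \right)}} + \frac{w{\left(7 \right)} \left(-535\right) - 642}{-2195754} = \frac{441747}{\sqrt{2} \sqrt{716}} + \frac{\left(-5 - 7^{2} - 42\right) \left(-535\right) - 642}{-2195754} = \frac{441747}{\sqrt{2} \cdot 2 \sqrt{179}} + \left(\left(-5 - 49 - 42\right) \left(-535\right) - 642\right) \left(- \frac{1}{2195754}\right) = \frac{441747}{2 \sqrt{358}} + \left(\left(-5 - 49 - 42\right) \left(-535\right) - 642\right) \left(- \frac{1}{2195754}\right) = 441747 \frac{\sqrt{358}}{716} + \left(\left(-96\right) \left(-535\right) - 642\right) \left(- \frac{1}{2195754}\right) = \frac{441747 \sqrt{358}}{716} + \left(51360 - 642\right) \left(- \frac{1}{2195754}\right) = \frac{441747 \sqrt{358}}{716} + 50718 \left(- \frac{1}{2195754}\right) = \frac{441747 \sqrt{358}}{716} - \frac{8453}{365959} = - \frac{8453}{365959} + \frac{441747 \sqrt{358}}{716}$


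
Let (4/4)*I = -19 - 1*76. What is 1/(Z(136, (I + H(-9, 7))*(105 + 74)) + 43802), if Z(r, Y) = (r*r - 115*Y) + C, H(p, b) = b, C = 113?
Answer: 1/1873891 ≈ 5.3365e-7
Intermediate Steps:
I = -95 (I = -19 - 1*76 = -19 - 76 = -95)
Z(r, Y) = 113 + r² - 115*Y (Z(r, Y) = (r*r - 115*Y) + 113 = (r² - 115*Y) + 113 = 113 + r² - 115*Y)
1/(Z(136, (I + H(-9, 7))*(105 + 74)) + 43802) = 1/((113 + 136² - 115*(-95 + 7)*(105 + 74)) + 43802) = 1/((113 + 18496 - (-10120)*179) + 43802) = 1/((113 + 18496 - 115*(-15752)) + 43802) = 1/((113 + 18496 + 1811480) + 43802) = 1/(1830089 + 43802) = 1/1873891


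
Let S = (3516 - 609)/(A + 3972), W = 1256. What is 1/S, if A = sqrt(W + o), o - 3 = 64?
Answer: 1324/969 + 7*sqrt(3)/969 ≈ 1.3789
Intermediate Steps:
o = 67 (o = 3 + 64 = 67)
A = 21*sqrt(3) (A = sqrt(1256 + 67) = sqrt(1323) = 21*sqrt(3) ≈ 36.373)
S = 2907/(3972 + 21*sqrt(3)) (S = (3516 - 609)/(21*sqrt(3) + 3972) = 2907/(3972 + 21*sqrt(3)) ≈ 0.72523)
1/S = 1/(1282956/1752829 - 6783*sqrt(3)/1752829)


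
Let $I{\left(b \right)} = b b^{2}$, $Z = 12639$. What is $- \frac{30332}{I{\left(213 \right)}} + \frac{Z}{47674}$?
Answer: $\frac{10972014065}{41882029398} \approx 0.26197$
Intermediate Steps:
$I{\left(b \right)} = b^{3}$
$- \frac{30332}{I{\left(213 \right)}} + \frac{Z}{47674} = - \frac{30332}{213^{3}} + \frac{12639}{47674} = - \frac{30332}{9663597} + 12639 \cdot \frac{1}{47674} = \left(-30332\right) \frac{1}{9663597} + \frac{1149}{4334} = - \frac{30332}{9663597} + \frac{1149}{4334} = \frac{10972014065}{41882029398}$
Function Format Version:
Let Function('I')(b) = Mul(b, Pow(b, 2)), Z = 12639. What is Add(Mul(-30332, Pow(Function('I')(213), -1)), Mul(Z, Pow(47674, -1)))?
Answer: Rational(10972014065, 41882029398) ≈ 0.26197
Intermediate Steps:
Function('I')(b) = Pow(b, 3)
Add(Mul(-30332, Pow(Function('I')(213), -1)), Mul(Z, Pow(47674, -1))) = Add(Mul(-30332, Pow(Pow(213, 3), -1)), Mul(12639, Pow(47674, -1))) = Add(Mul(-30332, Pow(9663597, -1)), Mul(12639, Rational(1, 47674))) = Add(Mul(-30332, Rational(1, 9663597)), Rational(1149, 4334)) = Add(Rational(-30332, 9663597), Rational(1149, 4334)) = Rational(10972014065, 41882029398)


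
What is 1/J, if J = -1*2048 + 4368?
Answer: 1/2320 ≈ 0.00043103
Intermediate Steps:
J = 2320 (J = -2048 + 4368 = 2320)
1/J = 1/2320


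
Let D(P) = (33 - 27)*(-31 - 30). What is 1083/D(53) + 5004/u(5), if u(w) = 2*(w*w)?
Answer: 296219/3050 ≈ 97.121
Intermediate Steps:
D(P) = -366 (D(P) = 6*(-61) = -366)
u(w) = 2*w**2
1083/D(53) + 5004/u(5) = 1083/(-366) + 5004/((2*5**2)) = 1083*(-1/366) + 5004/((2*25)) = -361/122 + 5004/50 = -361/122 + 5004*(1/50) = -361/122 + 2502/25 = 296219/3050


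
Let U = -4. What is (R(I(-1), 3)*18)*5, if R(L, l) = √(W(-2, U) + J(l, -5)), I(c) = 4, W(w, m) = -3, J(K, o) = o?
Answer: 180*I*√2 ≈ 254.56*I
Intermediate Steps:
R(L, l) = 2*I*√2 (R(L, l) = √(-3 - 5) = √(-8) = 2*I*√2)
(R(I(-1), 3)*18)*5 = ((2*I*√2)*18)*5 = (36*I*√2)*5 = 180*I*√2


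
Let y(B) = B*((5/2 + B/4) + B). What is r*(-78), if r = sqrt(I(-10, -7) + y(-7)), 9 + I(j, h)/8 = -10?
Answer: -39*I*sqrt(433) ≈ -811.54*I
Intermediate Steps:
y(B) = B*(5/2 + 5*B/4) (y(B) = B*((5*(1/2) + B*(1/4)) + B) = B*((5/2 + B/4) + B) = B*(5/2 + 5*B/4))
I(j, h) = -152 (I(j, h) = -72 + 8*(-10) = -72 - 80 = -152)
r = I*sqrt(433)/2 (r = sqrt(-152 + (5/4)*(-7)*(2 - 7)) = sqrt(-152 + (5/4)*(-7)*(-5)) = sqrt(-152 + 175/4) = sqrt(-433/4) = I*sqrt(433)/2 ≈ 10.404*I)
r*(-78) = (I*sqrt(433)/2)*(-78) = -39*I*sqrt(433)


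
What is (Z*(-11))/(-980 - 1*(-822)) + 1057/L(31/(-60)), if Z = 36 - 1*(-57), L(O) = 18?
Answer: 46355/711 ≈ 65.197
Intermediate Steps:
Z = 93 (Z = 36 + 57 = 93)
(Z*(-11))/(-980 - 1*(-822)) + 1057/L(31/(-60)) = (93*(-11))/(-980 - 1*(-822)) + 1057/18 = -1023/(-980 + 822) + 1057*(1/18) = -1023/(-158) + 1057/18 = -1023*(-1/158) + 1057/18 = 1023/158 + 1057/18 = 46355/711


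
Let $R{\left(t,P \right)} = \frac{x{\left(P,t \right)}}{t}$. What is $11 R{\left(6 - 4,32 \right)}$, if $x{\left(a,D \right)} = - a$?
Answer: $-176$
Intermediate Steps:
$R{\left(t,P \right)} = - \frac{P}{t}$ ($R{\left(t,P \right)} = \frac{\left(-1\right) P}{t} = - \frac{P}{t}$)
$11 R{\left(6 - 4,32 \right)} = 11 \left(\left(-1\right) 32 \frac{1}{6 - 4}\right) = 11 \left(\left(-1\right) 32 \cdot \frac{1}{2}\right) = 11 \left(-16\right) = -176$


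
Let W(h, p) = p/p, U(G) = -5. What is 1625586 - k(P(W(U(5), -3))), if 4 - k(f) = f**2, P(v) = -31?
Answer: 1626543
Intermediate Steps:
W(h, p) = 1
k(f) = 4 - f**2
1625586 - k(P(W(U(5), -3))) = 1625586 - (4 - 1*(-31)**2) = 1625586 - (4 - 1*961) = 1625586 - (4 - 961) = 1625586 - 1*(-957) = 1625586 + 957 = 1626543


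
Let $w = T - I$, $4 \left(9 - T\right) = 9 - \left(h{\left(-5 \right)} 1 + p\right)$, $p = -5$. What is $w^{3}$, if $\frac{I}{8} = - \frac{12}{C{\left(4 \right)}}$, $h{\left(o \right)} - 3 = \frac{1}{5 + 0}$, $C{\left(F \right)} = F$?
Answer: $\frac{27818127}{1000} \approx 27818.0$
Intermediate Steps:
$h{\left(o \right)} = \frac{16}{5}$ ($h{\left(o \right)} = 3 + \frac{1}{5 + 0} = 3 + \frac{1}{5} = \frac{16}{5}$)
$I = -24$ ($I = 8 \left(- \frac{12}{4}\right) = 8 \left(\left(-12\right) \frac{1}{4}\right) = 8 \left(-3\right) = -24$)
$T = \frac{63}{10}$ ($T = 9 - \frac{9 - \left(\frac{16}{5} \cdot 1 - 5\right)}{4} = 9 - \frac{9 - \left(\frac{16}{5} - 5\right)}{4} = 9 - \frac{9 - - \frac{9}{5}}{4} = 9 - \frac{9 + \frac{9}{5}}{4} = 9 - \frac{27}{10} = \frac{63}{10} \approx 6.3$)
$w = \frac{303}{10}$ ($w = \frac{63}{10} - -24 = \frac{63}{10} + 24 = \frac{303}{10} \approx 30.3$)
$w^{3} = \left(\frac{303}{10}\right)^{3} = \frac{27818127}{1000}$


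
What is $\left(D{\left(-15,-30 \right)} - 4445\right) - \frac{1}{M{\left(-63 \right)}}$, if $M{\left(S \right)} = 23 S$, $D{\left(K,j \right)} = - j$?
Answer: $- \frac{6397334}{1449} \approx -4415.0$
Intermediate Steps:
$\left(D{\left(-15,-30 \right)} - 4445\right) - \frac{1}{M{\left(-63 \right)}} = \left(\left(-1\right) \left(-30\right) - 4445\right) - \frac{1}{23 \left(-63\right)} = \left(30 - 4445\right) - \frac{1}{-1449} = -4415 - - \frac{1}{1449} = -4415 + \frac{1}{1449} = - \frac{6397334}{1449}$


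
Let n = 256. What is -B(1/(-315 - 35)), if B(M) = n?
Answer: -256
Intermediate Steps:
B(M) = 256
-B(1/(-315 - 35)) = -1*256 = -256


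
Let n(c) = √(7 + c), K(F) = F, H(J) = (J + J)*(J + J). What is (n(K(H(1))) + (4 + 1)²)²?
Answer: (25 + √11)² ≈ 801.83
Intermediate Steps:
H(J) = 4*J² (H(J) = (2*J)*(2*J) = 4*J²)
(n(K(H(1))) + (4 + 1)²)² = (√(7 + 4*1²) + (4 + 1)²)² = (√(7 + 4*1) + 5²)² = (√(7 + 4) + 25)² = (√11 + 25)² = (25 + √11)²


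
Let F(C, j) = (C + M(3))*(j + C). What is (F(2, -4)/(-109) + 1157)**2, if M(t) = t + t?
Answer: 15908524641/11881 ≈ 1.3390e+6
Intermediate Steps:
M(t) = 2*t
F(C, j) = (6 + C)*(C + j) (F(C, j) = (C + 2*3)*(j + C) = (C + 6)*(C + j) = (6 + C)*(C + j))
(F(2, -4)/(-109) + 1157)**2 = ((2**2 + 6*2 + 6*(-4) + 2*(-4))/(-109) + 1157)**2 = ((4 + 12 - 24 - 8)*(-1/109) + 1157)**2 = (-16*(-1/109) + 1157)**2 = (16/109 + 1157)**2 = (126129/109)**2 = 15908524641/11881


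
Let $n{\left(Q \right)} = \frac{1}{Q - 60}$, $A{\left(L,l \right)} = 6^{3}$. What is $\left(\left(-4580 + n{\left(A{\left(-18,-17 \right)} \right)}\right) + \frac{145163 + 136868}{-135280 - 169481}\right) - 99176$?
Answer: $- \frac{548098414819}{5282524} \approx -1.0376 \cdot 10^{5}$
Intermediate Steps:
$A{\left(L,l \right)} = 216$
$n{\left(Q \right)} = \frac{1}{-60 + Q}$
$\left(\left(-4580 + n{\left(A{\left(-18,-17 \right)} \right)}\right) + \frac{145163 + 136868}{-135280 - 169481}\right) - 99176 = \left(\left(-4580 + \frac{1}{-60 + 216}\right) + \frac{145163 + 136868}{-135280 - 169481}\right) - 99176 = \left(\left(-4580 + \frac{1}{156}\right) + \frac{282031}{-304761}\right) - 99176 = \left(\left(-4580 + \frac{1}{156}\right) + 282031 \left(- \frac{1}{304761}\right)\right) - 99176 = \left(- \frac{714479}{156} - \frac{282031}{304761}\right) - 99176 = - \frac{24198814595}{5282524} - 99176 = - \frac{548098414819}{5282524}$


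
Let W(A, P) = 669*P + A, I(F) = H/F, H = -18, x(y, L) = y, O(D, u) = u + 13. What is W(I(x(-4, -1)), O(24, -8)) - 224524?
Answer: -442349/2 ≈ -2.2117e+5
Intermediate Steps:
O(D, u) = 13 + u
I(F) = -18/F
W(A, P) = A + 669*P
W(I(x(-4, -1)), O(24, -8)) - 224524 = (-18/(-4) + 669*(13 - 8)) - 224524 = (-18*(-1/4) + 669*5) - 224524 = (9/2 + 3345) - 224524 = 6699/2 - 224524 = -442349/2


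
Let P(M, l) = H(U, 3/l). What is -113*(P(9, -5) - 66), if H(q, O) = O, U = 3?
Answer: 37629/5 ≈ 7525.8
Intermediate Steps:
P(M, l) = 3/l
-113*(P(9, -5) - 66) = -113*(3/(-5) - 66) = -113*(3*(-⅕) - 66) = -113*(-⅗ - 66) = -113*(-333/5) = 37629/5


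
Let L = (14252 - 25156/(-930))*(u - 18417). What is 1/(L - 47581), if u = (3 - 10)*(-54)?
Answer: -155/39932239909 ≈ -3.8816e-9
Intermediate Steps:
u = 378 (u = -7*(-54) = 378)
L = -39924864854/155 (L = (14252 - 25156/(-930))*(378 - 18417) = (14252 - 25156*(-1/930))*(-18039) = (14252 + 12578/465)*(-18039) = (6639758/465)*(-18039) = -39924864854/155 ≈ -2.5758e+8)
1/(L - 47581) = 1/(-39924864854/155 - 47581) = 1/(-39932239909/155) = -155/39932239909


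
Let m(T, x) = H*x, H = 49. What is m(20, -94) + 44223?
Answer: 39617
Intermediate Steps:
m(T, x) = 49*x
m(20, -94) + 44223 = 49*(-94) + 44223 = -4606 + 44223 = 39617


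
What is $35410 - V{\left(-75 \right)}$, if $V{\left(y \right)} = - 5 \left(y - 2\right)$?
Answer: $35025$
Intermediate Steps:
$V{\left(y \right)} = 10 - 5 y$ ($V{\left(y \right)} = - 5 \left(-2 + y\right) = 10 - 5 y$)
$35410 - V{\left(-75 \right)} = 35410 - \left(10 - -375\right) = 35410 - \left(10 + 375\right) = 35410 - 385 = 35025$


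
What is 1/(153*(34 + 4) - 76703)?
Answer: -1/70889 ≈ -1.4107e-5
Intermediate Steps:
1/(153*(34 + 4) - 76703) = 1/(153*38 - 76703) = 1/(5814 - 76703) = 1/(-70889) = -1/70889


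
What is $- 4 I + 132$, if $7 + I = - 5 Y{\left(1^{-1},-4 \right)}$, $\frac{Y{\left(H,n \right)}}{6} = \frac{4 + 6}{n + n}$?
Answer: $10$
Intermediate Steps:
$Y{\left(H,n \right)} = \frac{30}{n}$ ($Y{\left(H,n \right)} = 6 \frac{4 + 6}{n + n} = 6 \frac{10}{2 n} = 6 \cdot 10 \frac{1}{2 n} = 6 \frac{5}{n} = \frac{30}{n}$)
$I = \frac{61}{2}$ ($I = -7 - 5 \frac{30}{-4} = -7 - 5 \cdot 30 \left(- \frac{1}{4}\right) = -7 - - \frac{75}{2} = -7 + \frac{75}{2} = \frac{61}{2} \approx 30.5$)
$- 4 I + 132 = \left(-4\right) \frac{61}{2} + 132 = -122 + 132 = 10$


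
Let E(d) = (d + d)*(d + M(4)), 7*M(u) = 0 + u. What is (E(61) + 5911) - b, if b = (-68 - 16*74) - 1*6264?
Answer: 146571/7 ≈ 20939.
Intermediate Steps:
M(u) = u/7 (M(u) = (0 + u)/7 = u/7)
E(d) = 2*d*(4/7 + d) (E(d) = (d + d)*(d + (⅐)*4) = (2*d)*(d + 4/7) = (2*d)*(4/7 + d) = 2*d*(4/7 + d))
b = -7516 (b = (-68 - 1184) - 6264 = -1252 - 6264 = -7516)
(E(61) + 5911) - b = ((2/7)*61*(4 + 7*61) + 5911) - 1*(-7516) = ((2/7)*61*(4 + 427) + 5911) + 7516 = ((2/7)*61*431 + 5911) + 7516 = (52582/7 + 5911) + 7516 = 93959/7 + 7516 = 146571/7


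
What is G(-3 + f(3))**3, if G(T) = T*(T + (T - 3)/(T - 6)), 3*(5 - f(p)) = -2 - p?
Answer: 476379541/250047 ≈ 1905.2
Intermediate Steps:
f(p) = 17/3 + p/3 (f(p) = 5 - (-2 - p)/3 = 5 + (2/3 + p/3) = 17/3 + p/3)
G(T) = T*(T + (-3 + T)/(-6 + T))
G(-3 + f(3))**3 = ((-3 + (17/3 + (1/3)*3))*(-3 + (-3 + (17/3 + (1/3)*3))**2 - 5*(-3 + (17/3 + (1/3)*3)))/(-6 + (-3 + (17/3 + (1/3)*3))))**3 = ((-3 + (17/3 + 1))*(-3 + (-3 + (17/3 + 1))**2 - 5*(-3 + (17/3 + 1)))/(-6 + (-3 + (17/3 + 1))))**3 = ((-3 + 20/3)*(-3 + (-3 + 20/3)**2 - 5*(-3 + 20/3))/(-6 + (-3 + 20/3)))**3 = (11*(-3 + (11/3)**2 - 5*11/3)/(3*(-6 + 11/3)))**3 = (11*(-3 + 121/9 - 55/3)/(3*(-7/3)))**3 = ((11/3)*(-3/7)*(-71/9))**3 = (781/63)**3 = 476379541/250047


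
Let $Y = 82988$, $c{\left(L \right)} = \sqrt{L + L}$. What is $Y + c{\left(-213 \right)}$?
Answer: $82988 + i \sqrt{426} \approx 82988.0 + 20.64 i$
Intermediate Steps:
$c{\left(L \right)} = \sqrt{2} \sqrt{L}$ ($c{\left(L \right)} = \sqrt{2 L} = \sqrt{2} \sqrt{L}$)
$Y + c{\left(-213 \right)} = 82988 + \sqrt{2} \sqrt{-213} = 82988 + \sqrt{2} i \sqrt{213} = 82988 + i \sqrt{426}$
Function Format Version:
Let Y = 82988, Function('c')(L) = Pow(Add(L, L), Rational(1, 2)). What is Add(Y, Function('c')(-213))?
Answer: Add(82988, Mul(I, Pow(426, Rational(1, 2)))) ≈ Add(82988., Mul(20.640, I))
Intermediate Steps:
Function('c')(L) = Mul(Pow(2, Rational(1, 2)), Pow(L, Rational(1, 2))) (Function('c')(L) = Pow(Mul(2, L), Rational(1, 2)) = Mul(Pow(2, Rational(1, 2)), Pow(L, Rational(1, 2))))
Add(Y, Function('c')(-213)) = Add(82988, Mul(Pow(2, Rational(1, 2)), Pow(-213, Rational(1, 2)))) = Add(82988, Mul(Pow(2, Rational(1, 2)), Mul(I, Pow(213, Rational(1, 2))))) = Add(82988, Mul(I, Pow(426, Rational(1, 2))))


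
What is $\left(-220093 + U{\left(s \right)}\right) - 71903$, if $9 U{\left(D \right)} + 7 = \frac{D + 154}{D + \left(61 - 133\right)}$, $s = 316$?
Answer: $- \frac{320612227}{1098} \approx -2.92 \cdot 10^{5}$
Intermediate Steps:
$U{\left(D \right)} = - \frac{7}{9} + \frac{154 + D}{9 \left(-72 + D\right)}$ ($U{\left(D \right)} = - \frac{7}{9} + \frac{\left(D + 154\right) \frac{1}{D + \left(61 - 133\right)}}{9} = - \frac{7}{9} + \frac{\left(154 + D\right) \frac{1}{D - 72}}{9} = - \frac{7}{9} + \frac{\left(154 + D\right) \frac{1}{-72 + D}}{9} = - \frac{7}{9} + \frac{\frac{1}{-72 + D} \left(154 + D\right)}{9} = - \frac{7}{9} + \frac{154 + D}{9 \left(-72 + D\right)}$)
$\left(-220093 + U{\left(s \right)}\right) - 71903 = \left(-220093 + \frac{2 \left(329 - 948\right)}{9 \left(-72 + 316\right)}\right) - 71903 = \left(-220093 + \frac{2 \left(329 - 948\right)}{9 \cdot 244}\right) - 71903 = \left(-220093 + \frac{2}{9} \cdot \frac{1}{244} \left(-619\right)\right) - 71903 = \left(-220093 - \frac{619}{1098}\right) - 71903 = - \frac{241662733}{1098} - 71903 = - \frac{320612227}{1098}$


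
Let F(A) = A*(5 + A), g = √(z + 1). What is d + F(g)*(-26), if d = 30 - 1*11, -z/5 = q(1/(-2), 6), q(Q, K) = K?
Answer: 773 - 130*I*√29 ≈ 773.0 - 700.07*I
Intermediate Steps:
z = -30 (z = -5*6 = -30)
d = 19 (d = 30 - 11 = 19)
g = I*√29 (g = √(-30 + 1) = √(-29) = I*√29 ≈ 5.3852*I)
d + F(g)*(-26) = 19 + ((I*√29)*(5 + I*√29))*(-26) = 19 + (I*√29*(5 + I*√29))*(-26) = 19 - 26*I*√29*(5 + I*√29)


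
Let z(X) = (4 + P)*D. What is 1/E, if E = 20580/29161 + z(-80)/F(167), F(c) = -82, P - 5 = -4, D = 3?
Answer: 2391202/1250145 ≈ 1.9127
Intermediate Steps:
P = 1 (P = 5 - 4 = 1)
z(X) = 15 (z(X) = (4 + 1)*3 = 5*3 = 15)
E = 1250145/2391202 (E = 20580/29161 + 15/(-82) = 20580*(1/29161) + 15*(-1/82) = 20580/29161 - 15/82 = 1250145/2391202 ≈ 0.52281)
1/E = 1/(1250145/2391202) = 2391202/1250145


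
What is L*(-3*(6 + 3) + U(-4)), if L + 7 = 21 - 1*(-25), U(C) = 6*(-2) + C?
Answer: -1677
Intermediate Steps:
U(C) = -12 + C
L = 39 (L = -7 + (21 - 1*(-25)) = -7 + (21 + 25) = -7 + 46 = 39)
L*(-3*(6 + 3) + U(-4)) = 39*(-3*(6 + 3) + (-12 - 4)) = 39*(-3*9 - 16) = 39*(-27 - 16) = 39*(-43) = -1677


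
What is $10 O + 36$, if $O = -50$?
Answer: $-464$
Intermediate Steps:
$10 O + 36 = 10 \left(-50\right) + 36 = -500 + 36 = -464$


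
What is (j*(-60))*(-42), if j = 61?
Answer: 153720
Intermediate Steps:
(j*(-60))*(-42) = (61*(-60))*(-42) = -3660*(-42) = 153720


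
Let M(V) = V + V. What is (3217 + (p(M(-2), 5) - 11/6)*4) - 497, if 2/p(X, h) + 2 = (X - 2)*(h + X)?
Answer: 8135/3 ≈ 2711.7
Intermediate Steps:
M(V) = 2*V
p(X, h) = 2/(-2 + (-2 + X)*(X + h)) (p(X, h) = 2/(-2 + (X - 2)*(h + X)) = 2/(-2 + (-2 + X)*(X + h)))
(3217 + (p(M(-2), 5) - 11/6)*4) - 497 = (3217 + (2/(-2 + (2*(-2))**2 - 4*(-2) - 2*5 + (2*(-2))*5) - 11/6)*4) - 497 = (3217 + (2/(-2 + (-4)**2 - 2*(-4) - 10 - 4*5) - 11*1/6)*4) - 497 = (3217 + (2/(-2 + 16 + 8 - 10 - 20) - 11/6)*4) - 497 = (3217 + (2/(-8) - 11/6)*4) - 497 = (3217 + (2*(-1/8) - 11/6)*4) - 497 = (3217 + (-1/4 - 11/6)*4) - 497 = (3217 - 25/12*4) - 497 = (3217 - 25/3) - 497 = 9626/3 - 497 = 8135/3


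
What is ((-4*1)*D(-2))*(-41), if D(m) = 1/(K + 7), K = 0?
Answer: 164/7 ≈ 23.429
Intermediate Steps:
D(m) = ⅐ (D(m) = 1/(0 + 7) = 1/7 = ⅐)
((-4*1)*D(-2))*(-41) = (-4*1*(⅐))*(-41) = -4*⅐*(-41) = -4/7*(-41) = 164/7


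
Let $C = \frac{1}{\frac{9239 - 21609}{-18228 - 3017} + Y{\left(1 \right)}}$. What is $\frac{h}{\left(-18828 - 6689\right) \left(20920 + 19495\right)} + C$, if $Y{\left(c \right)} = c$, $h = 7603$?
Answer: $\frac{4381813224226}{6933225218265} \approx 0.632$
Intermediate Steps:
$C = \frac{4249}{6723}$ ($C = \frac{1}{\frac{9239 - 21609}{-18228 - 3017} + 1} = \frac{1}{- \frac{12370}{-21245} + 1} = \frac{1}{\left(-12370\right) \left(- \frac{1}{21245}\right) + 1} = \frac{1}{\frac{2474}{4249} + 1} = \frac{1}{\frac{6723}{4249}} = \frac{4249}{6723} \approx 0.63201$)
$\frac{h}{\left(-18828 - 6689\right) \left(20920 + 19495\right)} + C = \frac{7603}{\left(-18828 - 6689\right) \left(20920 + 19495\right)} + \frac{4249}{6723} = \frac{7603}{\left(-25517\right) 40415} + \frac{4249}{6723} = \frac{7603}{-1031269555} + \frac{4249}{6723} = 7603 \left(- \frac{1}{1031269555}\right) + \frac{4249}{6723} = - \frac{7603}{1031269555} + \frac{4249}{6723} = \frac{4381813224226}{6933225218265}$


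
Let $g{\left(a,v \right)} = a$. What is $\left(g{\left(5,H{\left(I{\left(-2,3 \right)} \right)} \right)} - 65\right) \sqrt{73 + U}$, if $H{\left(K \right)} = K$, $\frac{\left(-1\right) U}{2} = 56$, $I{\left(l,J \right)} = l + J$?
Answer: $- 60 i \sqrt{39} \approx - 374.7 i$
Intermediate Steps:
$I{\left(l,J \right)} = J + l$
$U = -112$ ($U = \left(-2\right) 56 = -112$)
$\left(g{\left(5,H{\left(I{\left(-2,3 \right)} \right)} \right)} - 65\right) \sqrt{73 + U} = \left(5 - 65\right) \sqrt{73 - 112} = - 60 \sqrt{-39} = - 60 i \sqrt{39}$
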